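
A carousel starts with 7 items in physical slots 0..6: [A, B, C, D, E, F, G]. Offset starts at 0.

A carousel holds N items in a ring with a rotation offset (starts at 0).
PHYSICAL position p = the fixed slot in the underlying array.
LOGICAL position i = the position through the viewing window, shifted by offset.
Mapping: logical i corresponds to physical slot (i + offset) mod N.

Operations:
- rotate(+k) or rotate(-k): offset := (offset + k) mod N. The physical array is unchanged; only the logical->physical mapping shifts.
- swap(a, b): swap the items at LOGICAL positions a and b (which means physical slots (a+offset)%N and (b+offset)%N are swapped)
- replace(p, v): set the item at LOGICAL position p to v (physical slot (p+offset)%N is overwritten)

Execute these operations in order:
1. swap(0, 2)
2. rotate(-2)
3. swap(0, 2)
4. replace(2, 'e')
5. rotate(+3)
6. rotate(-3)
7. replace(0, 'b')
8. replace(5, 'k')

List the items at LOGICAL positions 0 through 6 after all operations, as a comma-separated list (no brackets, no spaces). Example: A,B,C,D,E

After op 1 (swap(0, 2)): offset=0, physical=[C,B,A,D,E,F,G], logical=[C,B,A,D,E,F,G]
After op 2 (rotate(-2)): offset=5, physical=[C,B,A,D,E,F,G], logical=[F,G,C,B,A,D,E]
After op 3 (swap(0, 2)): offset=5, physical=[F,B,A,D,E,C,G], logical=[C,G,F,B,A,D,E]
After op 4 (replace(2, 'e')): offset=5, physical=[e,B,A,D,E,C,G], logical=[C,G,e,B,A,D,E]
After op 5 (rotate(+3)): offset=1, physical=[e,B,A,D,E,C,G], logical=[B,A,D,E,C,G,e]
After op 6 (rotate(-3)): offset=5, physical=[e,B,A,D,E,C,G], logical=[C,G,e,B,A,D,E]
After op 7 (replace(0, 'b')): offset=5, physical=[e,B,A,D,E,b,G], logical=[b,G,e,B,A,D,E]
After op 8 (replace(5, 'k')): offset=5, physical=[e,B,A,k,E,b,G], logical=[b,G,e,B,A,k,E]

Answer: b,G,e,B,A,k,E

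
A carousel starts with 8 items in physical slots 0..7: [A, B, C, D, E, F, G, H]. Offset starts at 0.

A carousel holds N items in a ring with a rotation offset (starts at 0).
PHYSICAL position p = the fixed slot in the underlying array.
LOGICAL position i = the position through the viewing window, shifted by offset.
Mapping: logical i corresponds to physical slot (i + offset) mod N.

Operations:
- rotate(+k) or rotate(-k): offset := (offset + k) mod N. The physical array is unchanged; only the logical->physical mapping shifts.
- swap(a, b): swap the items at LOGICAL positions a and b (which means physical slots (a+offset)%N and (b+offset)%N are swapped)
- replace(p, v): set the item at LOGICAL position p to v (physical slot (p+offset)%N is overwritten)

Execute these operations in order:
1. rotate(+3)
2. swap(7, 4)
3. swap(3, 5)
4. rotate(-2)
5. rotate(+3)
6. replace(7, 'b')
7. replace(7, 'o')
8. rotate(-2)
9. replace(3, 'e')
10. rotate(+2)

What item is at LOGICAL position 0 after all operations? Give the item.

After op 1 (rotate(+3)): offset=3, physical=[A,B,C,D,E,F,G,H], logical=[D,E,F,G,H,A,B,C]
After op 2 (swap(7, 4)): offset=3, physical=[A,B,H,D,E,F,G,C], logical=[D,E,F,G,C,A,B,H]
After op 3 (swap(3, 5)): offset=3, physical=[G,B,H,D,E,F,A,C], logical=[D,E,F,A,C,G,B,H]
After op 4 (rotate(-2)): offset=1, physical=[G,B,H,D,E,F,A,C], logical=[B,H,D,E,F,A,C,G]
After op 5 (rotate(+3)): offset=4, physical=[G,B,H,D,E,F,A,C], logical=[E,F,A,C,G,B,H,D]
After op 6 (replace(7, 'b')): offset=4, physical=[G,B,H,b,E,F,A,C], logical=[E,F,A,C,G,B,H,b]
After op 7 (replace(7, 'o')): offset=4, physical=[G,B,H,o,E,F,A,C], logical=[E,F,A,C,G,B,H,o]
After op 8 (rotate(-2)): offset=2, physical=[G,B,H,o,E,F,A,C], logical=[H,o,E,F,A,C,G,B]
After op 9 (replace(3, 'e')): offset=2, physical=[G,B,H,o,E,e,A,C], logical=[H,o,E,e,A,C,G,B]
After op 10 (rotate(+2)): offset=4, physical=[G,B,H,o,E,e,A,C], logical=[E,e,A,C,G,B,H,o]

Answer: E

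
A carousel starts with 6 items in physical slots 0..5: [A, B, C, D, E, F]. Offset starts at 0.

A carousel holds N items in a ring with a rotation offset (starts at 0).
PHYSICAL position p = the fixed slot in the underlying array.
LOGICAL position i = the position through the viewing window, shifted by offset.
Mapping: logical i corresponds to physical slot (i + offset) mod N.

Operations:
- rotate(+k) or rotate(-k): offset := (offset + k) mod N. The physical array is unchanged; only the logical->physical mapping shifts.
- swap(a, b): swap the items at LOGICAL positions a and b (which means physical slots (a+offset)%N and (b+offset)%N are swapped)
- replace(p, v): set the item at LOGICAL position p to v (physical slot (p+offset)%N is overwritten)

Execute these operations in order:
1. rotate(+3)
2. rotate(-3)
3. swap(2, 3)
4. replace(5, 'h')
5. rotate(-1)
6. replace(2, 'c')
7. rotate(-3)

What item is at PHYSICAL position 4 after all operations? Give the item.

After op 1 (rotate(+3)): offset=3, physical=[A,B,C,D,E,F], logical=[D,E,F,A,B,C]
After op 2 (rotate(-3)): offset=0, physical=[A,B,C,D,E,F], logical=[A,B,C,D,E,F]
After op 3 (swap(2, 3)): offset=0, physical=[A,B,D,C,E,F], logical=[A,B,D,C,E,F]
After op 4 (replace(5, 'h')): offset=0, physical=[A,B,D,C,E,h], logical=[A,B,D,C,E,h]
After op 5 (rotate(-1)): offset=5, physical=[A,B,D,C,E,h], logical=[h,A,B,D,C,E]
After op 6 (replace(2, 'c')): offset=5, physical=[A,c,D,C,E,h], logical=[h,A,c,D,C,E]
After op 7 (rotate(-3)): offset=2, physical=[A,c,D,C,E,h], logical=[D,C,E,h,A,c]

Answer: E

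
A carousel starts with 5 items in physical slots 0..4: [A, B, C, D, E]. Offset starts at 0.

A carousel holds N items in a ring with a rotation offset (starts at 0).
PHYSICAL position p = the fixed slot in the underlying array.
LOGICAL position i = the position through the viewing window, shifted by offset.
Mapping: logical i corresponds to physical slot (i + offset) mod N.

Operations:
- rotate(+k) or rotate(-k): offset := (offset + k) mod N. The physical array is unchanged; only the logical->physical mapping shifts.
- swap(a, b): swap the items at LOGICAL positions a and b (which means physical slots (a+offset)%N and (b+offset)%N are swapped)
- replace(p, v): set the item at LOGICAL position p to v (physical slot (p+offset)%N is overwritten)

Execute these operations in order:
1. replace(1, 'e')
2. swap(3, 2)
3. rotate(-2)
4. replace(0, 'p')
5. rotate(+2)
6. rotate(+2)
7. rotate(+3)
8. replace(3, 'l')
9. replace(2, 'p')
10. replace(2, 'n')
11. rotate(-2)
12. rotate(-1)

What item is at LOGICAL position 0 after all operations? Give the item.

After op 1 (replace(1, 'e')): offset=0, physical=[A,e,C,D,E], logical=[A,e,C,D,E]
After op 2 (swap(3, 2)): offset=0, physical=[A,e,D,C,E], logical=[A,e,D,C,E]
After op 3 (rotate(-2)): offset=3, physical=[A,e,D,C,E], logical=[C,E,A,e,D]
After op 4 (replace(0, 'p')): offset=3, physical=[A,e,D,p,E], logical=[p,E,A,e,D]
After op 5 (rotate(+2)): offset=0, physical=[A,e,D,p,E], logical=[A,e,D,p,E]
After op 6 (rotate(+2)): offset=2, physical=[A,e,D,p,E], logical=[D,p,E,A,e]
After op 7 (rotate(+3)): offset=0, physical=[A,e,D,p,E], logical=[A,e,D,p,E]
After op 8 (replace(3, 'l')): offset=0, physical=[A,e,D,l,E], logical=[A,e,D,l,E]
After op 9 (replace(2, 'p')): offset=0, physical=[A,e,p,l,E], logical=[A,e,p,l,E]
After op 10 (replace(2, 'n')): offset=0, physical=[A,e,n,l,E], logical=[A,e,n,l,E]
After op 11 (rotate(-2)): offset=3, physical=[A,e,n,l,E], logical=[l,E,A,e,n]
After op 12 (rotate(-1)): offset=2, physical=[A,e,n,l,E], logical=[n,l,E,A,e]

Answer: n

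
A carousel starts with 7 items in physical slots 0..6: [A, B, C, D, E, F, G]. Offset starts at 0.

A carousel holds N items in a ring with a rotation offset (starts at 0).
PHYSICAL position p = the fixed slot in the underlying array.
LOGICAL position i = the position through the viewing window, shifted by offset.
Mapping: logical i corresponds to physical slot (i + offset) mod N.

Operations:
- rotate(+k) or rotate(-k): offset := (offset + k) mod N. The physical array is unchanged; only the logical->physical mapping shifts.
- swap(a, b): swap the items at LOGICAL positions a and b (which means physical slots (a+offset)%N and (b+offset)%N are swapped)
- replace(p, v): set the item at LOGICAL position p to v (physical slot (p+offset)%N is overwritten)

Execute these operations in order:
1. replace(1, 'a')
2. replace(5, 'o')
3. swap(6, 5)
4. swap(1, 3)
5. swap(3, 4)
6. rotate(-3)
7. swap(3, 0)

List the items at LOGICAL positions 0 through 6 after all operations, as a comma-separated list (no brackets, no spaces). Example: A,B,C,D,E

Answer: A,G,o,a,D,C,E

Derivation:
After op 1 (replace(1, 'a')): offset=0, physical=[A,a,C,D,E,F,G], logical=[A,a,C,D,E,F,G]
After op 2 (replace(5, 'o')): offset=0, physical=[A,a,C,D,E,o,G], logical=[A,a,C,D,E,o,G]
After op 3 (swap(6, 5)): offset=0, physical=[A,a,C,D,E,G,o], logical=[A,a,C,D,E,G,o]
After op 4 (swap(1, 3)): offset=0, physical=[A,D,C,a,E,G,o], logical=[A,D,C,a,E,G,o]
After op 5 (swap(3, 4)): offset=0, physical=[A,D,C,E,a,G,o], logical=[A,D,C,E,a,G,o]
After op 6 (rotate(-3)): offset=4, physical=[A,D,C,E,a,G,o], logical=[a,G,o,A,D,C,E]
After op 7 (swap(3, 0)): offset=4, physical=[a,D,C,E,A,G,o], logical=[A,G,o,a,D,C,E]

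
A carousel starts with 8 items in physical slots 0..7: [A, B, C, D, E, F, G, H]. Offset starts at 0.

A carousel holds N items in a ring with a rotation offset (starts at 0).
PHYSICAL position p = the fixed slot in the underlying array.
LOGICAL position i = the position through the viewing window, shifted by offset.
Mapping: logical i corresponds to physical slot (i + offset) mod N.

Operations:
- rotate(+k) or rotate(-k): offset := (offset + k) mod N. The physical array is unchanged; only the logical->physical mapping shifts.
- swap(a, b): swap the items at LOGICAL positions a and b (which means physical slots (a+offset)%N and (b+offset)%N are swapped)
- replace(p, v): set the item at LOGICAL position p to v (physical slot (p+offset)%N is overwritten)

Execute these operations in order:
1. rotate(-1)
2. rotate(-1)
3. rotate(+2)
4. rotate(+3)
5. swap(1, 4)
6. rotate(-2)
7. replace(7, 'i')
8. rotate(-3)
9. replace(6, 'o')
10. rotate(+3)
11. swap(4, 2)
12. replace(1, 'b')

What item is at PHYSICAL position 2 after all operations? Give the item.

After op 1 (rotate(-1)): offset=7, physical=[A,B,C,D,E,F,G,H], logical=[H,A,B,C,D,E,F,G]
After op 2 (rotate(-1)): offset=6, physical=[A,B,C,D,E,F,G,H], logical=[G,H,A,B,C,D,E,F]
After op 3 (rotate(+2)): offset=0, physical=[A,B,C,D,E,F,G,H], logical=[A,B,C,D,E,F,G,H]
After op 4 (rotate(+3)): offset=3, physical=[A,B,C,D,E,F,G,H], logical=[D,E,F,G,H,A,B,C]
After op 5 (swap(1, 4)): offset=3, physical=[A,B,C,D,H,F,G,E], logical=[D,H,F,G,E,A,B,C]
After op 6 (rotate(-2)): offset=1, physical=[A,B,C,D,H,F,G,E], logical=[B,C,D,H,F,G,E,A]
After op 7 (replace(7, 'i')): offset=1, physical=[i,B,C,D,H,F,G,E], logical=[B,C,D,H,F,G,E,i]
After op 8 (rotate(-3)): offset=6, physical=[i,B,C,D,H,F,G,E], logical=[G,E,i,B,C,D,H,F]
After op 9 (replace(6, 'o')): offset=6, physical=[i,B,C,D,o,F,G,E], logical=[G,E,i,B,C,D,o,F]
After op 10 (rotate(+3)): offset=1, physical=[i,B,C,D,o,F,G,E], logical=[B,C,D,o,F,G,E,i]
After op 11 (swap(4, 2)): offset=1, physical=[i,B,C,F,o,D,G,E], logical=[B,C,F,o,D,G,E,i]
After op 12 (replace(1, 'b')): offset=1, physical=[i,B,b,F,o,D,G,E], logical=[B,b,F,o,D,G,E,i]

Answer: b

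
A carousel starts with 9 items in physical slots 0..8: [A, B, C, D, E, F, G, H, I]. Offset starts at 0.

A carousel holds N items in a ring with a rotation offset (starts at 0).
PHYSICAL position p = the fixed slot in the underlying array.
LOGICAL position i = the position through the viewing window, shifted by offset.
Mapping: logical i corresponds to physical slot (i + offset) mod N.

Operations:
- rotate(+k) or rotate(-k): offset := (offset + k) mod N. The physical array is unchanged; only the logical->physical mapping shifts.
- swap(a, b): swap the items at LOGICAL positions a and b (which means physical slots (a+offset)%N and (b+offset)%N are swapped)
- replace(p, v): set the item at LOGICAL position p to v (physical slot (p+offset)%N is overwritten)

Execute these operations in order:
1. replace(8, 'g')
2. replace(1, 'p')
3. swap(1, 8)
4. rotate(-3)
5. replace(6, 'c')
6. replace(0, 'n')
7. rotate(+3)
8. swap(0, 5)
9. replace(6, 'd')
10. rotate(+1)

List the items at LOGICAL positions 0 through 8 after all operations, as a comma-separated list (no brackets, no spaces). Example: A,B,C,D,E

Answer: g,C,c,E,A,d,H,p,F

Derivation:
After op 1 (replace(8, 'g')): offset=0, physical=[A,B,C,D,E,F,G,H,g], logical=[A,B,C,D,E,F,G,H,g]
After op 2 (replace(1, 'p')): offset=0, physical=[A,p,C,D,E,F,G,H,g], logical=[A,p,C,D,E,F,G,H,g]
After op 3 (swap(1, 8)): offset=0, physical=[A,g,C,D,E,F,G,H,p], logical=[A,g,C,D,E,F,G,H,p]
After op 4 (rotate(-3)): offset=6, physical=[A,g,C,D,E,F,G,H,p], logical=[G,H,p,A,g,C,D,E,F]
After op 5 (replace(6, 'c')): offset=6, physical=[A,g,C,c,E,F,G,H,p], logical=[G,H,p,A,g,C,c,E,F]
After op 6 (replace(0, 'n')): offset=6, physical=[A,g,C,c,E,F,n,H,p], logical=[n,H,p,A,g,C,c,E,F]
After op 7 (rotate(+3)): offset=0, physical=[A,g,C,c,E,F,n,H,p], logical=[A,g,C,c,E,F,n,H,p]
After op 8 (swap(0, 5)): offset=0, physical=[F,g,C,c,E,A,n,H,p], logical=[F,g,C,c,E,A,n,H,p]
After op 9 (replace(6, 'd')): offset=0, physical=[F,g,C,c,E,A,d,H,p], logical=[F,g,C,c,E,A,d,H,p]
After op 10 (rotate(+1)): offset=1, physical=[F,g,C,c,E,A,d,H,p], logical=[g,C,c,E,A,d,H,p,F]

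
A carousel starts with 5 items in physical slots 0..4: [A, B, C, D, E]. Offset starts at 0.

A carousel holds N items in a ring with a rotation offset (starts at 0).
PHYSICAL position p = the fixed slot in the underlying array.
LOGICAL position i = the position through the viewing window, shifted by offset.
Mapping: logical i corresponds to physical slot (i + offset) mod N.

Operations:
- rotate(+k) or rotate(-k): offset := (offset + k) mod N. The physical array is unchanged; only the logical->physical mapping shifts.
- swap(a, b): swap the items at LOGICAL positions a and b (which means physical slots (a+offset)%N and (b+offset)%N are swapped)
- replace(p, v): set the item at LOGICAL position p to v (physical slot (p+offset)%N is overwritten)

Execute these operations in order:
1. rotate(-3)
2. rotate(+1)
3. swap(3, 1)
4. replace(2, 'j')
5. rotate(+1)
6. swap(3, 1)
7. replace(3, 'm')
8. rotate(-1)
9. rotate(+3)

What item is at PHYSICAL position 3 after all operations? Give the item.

Answer: D

Derivation:
After op 1 (rotate(-3)): offset=2, physical=[A,B,C,D,E], logical=[C,D,E,A,B]
After op 2 (rotate(+1)): offset=3, physical=[A,B,C,D,E], logical=[D,E,A,B,C]
After op 3 (swap(3, 1)): offset=3, physical=[A,E,C,D,B], logical=[D,B,A,E,C]
After op 4 (replace(2, 'j')): offset=3, physical=[j,E,C,D,B], logical=[D,B,j,E,C]
After op 5 (rotate(+1)): offset=4, physical=[j,E,C,D,B], logical=[B,j,E,C,D]
After op 6 (swap(3, 1)): offset=4, physical=[C,E,j,D,B], logical=[B,C,E,j,D]
After op 7 (replace(3, 'm')): offset=4, physical=[C,E,m,D,B], logical=[B,C,E,m,D]
After op 8 (rotate(-1)): offset=3, physical=[C,E,m,D,B], logical=[D,B,C,E,m]
After op 9 (rotate(+3)): offset=1, physical=[C,E,m,D,B], logical=[E,m,D,B,C]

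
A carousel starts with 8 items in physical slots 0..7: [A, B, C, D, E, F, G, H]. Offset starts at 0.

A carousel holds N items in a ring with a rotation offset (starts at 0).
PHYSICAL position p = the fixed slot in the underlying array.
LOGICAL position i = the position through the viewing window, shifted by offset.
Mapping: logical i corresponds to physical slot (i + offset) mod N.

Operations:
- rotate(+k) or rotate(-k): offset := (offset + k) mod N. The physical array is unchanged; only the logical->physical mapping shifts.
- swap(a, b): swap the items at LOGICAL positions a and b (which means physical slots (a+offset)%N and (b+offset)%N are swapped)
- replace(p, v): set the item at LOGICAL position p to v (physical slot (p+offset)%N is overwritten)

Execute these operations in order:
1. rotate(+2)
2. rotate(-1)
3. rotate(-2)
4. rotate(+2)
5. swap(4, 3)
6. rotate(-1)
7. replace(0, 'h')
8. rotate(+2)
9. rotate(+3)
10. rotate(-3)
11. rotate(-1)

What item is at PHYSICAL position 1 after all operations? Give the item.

Answer: B

Derivation:
After op 1 (rotate(+2)): offset=2, physical=[A,B,C,D,E,F,G,H], logical=[C,D,E,F,G,H,A,B]
After op 2 (rotate(-1)): offset=1, physical=[A,B,C,D,E,F,G,H], logical=[B,C,D,E,F,G,H,A]
After op 3 (rotate(-2)): offset=7, physical=[A,B,C,D,E,F,G,H], logical=[H,A,B,C,D,E,F,G]
After op 4 (rotate(+2)): offset=1, physical=[A,B,C,D,E,F,G,H], logical=[B,C,D,E,F,G,H,A]
After op 5 (swap(4, 3)): offset=1, physical=[A,B,C,D,F,E,G,H], logical=[B,C,D,F,E,G,H,A]
After op 6 (rotate(-1)): offset=0, physical=[A,B,C,D,F,E,G,H], logical=[A,B,C,D,F,E,G,H]
After op 7 (replace(0, 'h')): offset=0, physical=[h,B,C,D,F,E,G,H], logical=[h,B,C,D,F,E,G,H]
After op 8 (rotate(+2)): offset=2, physical=[h,B,C,D,F,E,G,H], logical=[C,D,F,E,G,H,h,B]
After op 9 (rotate(+3)): offset=5, physical=[h,B,C,D,F,E,G,H], logical=[E,G,H,h,B,C,D,F]
After op 10 (rotate(-3)): offset=2, physical=[h,B,C,D,F,E,G,H], logical=[C,D,F,E,G,H,h,B]
After op 11 (rotate(-1)): offset=1, physical=[h,B,C,D,F,E,G,H], logical=[B,C,D,F,E,G,H,h]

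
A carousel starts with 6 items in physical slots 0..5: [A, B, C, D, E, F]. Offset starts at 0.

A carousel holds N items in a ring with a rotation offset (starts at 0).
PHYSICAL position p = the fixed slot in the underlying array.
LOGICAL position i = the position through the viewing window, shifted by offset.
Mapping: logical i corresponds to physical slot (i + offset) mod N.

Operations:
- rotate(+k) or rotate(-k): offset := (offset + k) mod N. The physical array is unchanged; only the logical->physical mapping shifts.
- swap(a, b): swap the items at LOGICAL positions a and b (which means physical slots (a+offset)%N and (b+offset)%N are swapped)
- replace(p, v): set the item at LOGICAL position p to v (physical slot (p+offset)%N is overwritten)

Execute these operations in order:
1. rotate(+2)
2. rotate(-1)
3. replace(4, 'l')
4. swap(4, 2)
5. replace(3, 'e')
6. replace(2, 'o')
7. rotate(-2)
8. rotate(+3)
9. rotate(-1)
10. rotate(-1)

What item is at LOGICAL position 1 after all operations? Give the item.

After op 1 (rotate(+2)): offset=2, physical=[A,B,C,D,E,F], logical=[C,D,E,F,A,B]
After op 2 (rotate(-1)): offset=1, physical=[A,B,C,D,E,F], logical=[B,C,D,E,F,A]
After op 3 (replace(4, 'l')): offset=1, physical=[A,B,C,D,E,l], logical=[B,C,D,E,l,A]
After op 4 (swap(4, 2)): offset=1, physical=[A,B,C,l,E,D], logical=[B,C,l,E,D,A]
After op 5 (replace(3, 'e')): offset=1, physical=[A,B,C,l,e,D], logical=[B,C,l,e,D,A]
After op 6 (replace(2, 'o')): offset=1, physical=[A,B,C,o,e,D], logical=[B,C,o,e,D,A]
After op 7 (rotate(-2)): offset=5, physical=[A,B,C,o,e,D], logical=[D,A,B,C,o,e]
After op 8 (rotate(+3)): offset=2, physical=[A,B,C,o,e,D], logical=[C,o,e,D,A,B]
After op 9 (rotate(-1)): offset=1, physical=[A,B,C,o,e,D], logical=[B,C,o,e,D,A]
After op 10 (rotate(-1)): offset=0, physical=[A,B,C,o,e,D], logical=[A,B,C,o,e,D]

Answer: B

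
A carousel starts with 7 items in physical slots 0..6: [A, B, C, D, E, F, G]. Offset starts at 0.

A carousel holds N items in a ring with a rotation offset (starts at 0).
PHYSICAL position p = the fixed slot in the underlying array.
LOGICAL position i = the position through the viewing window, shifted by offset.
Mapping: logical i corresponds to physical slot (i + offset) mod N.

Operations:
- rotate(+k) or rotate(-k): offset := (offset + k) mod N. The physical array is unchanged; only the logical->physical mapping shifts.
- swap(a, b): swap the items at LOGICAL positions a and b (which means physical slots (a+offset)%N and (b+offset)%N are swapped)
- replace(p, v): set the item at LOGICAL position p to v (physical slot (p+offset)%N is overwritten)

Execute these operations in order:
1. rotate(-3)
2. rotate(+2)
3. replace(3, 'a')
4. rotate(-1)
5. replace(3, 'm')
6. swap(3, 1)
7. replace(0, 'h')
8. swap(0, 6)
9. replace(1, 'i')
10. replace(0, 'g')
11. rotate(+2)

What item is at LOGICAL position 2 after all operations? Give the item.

After op 1 (rotate(-3)): offset=4, physical=[A,B,C,D,E,F,G], logical=[E,F,G,A,B,C,D]
After op 2 (rotate(+2)): offset=6, physical=[A,B,C,D,E,F,G], logical=[G,A,B,C,D,E,F]
After op 3 (replace(3, 'a')): offset=6, physical=[A,B,a,D,E,F,G], logical=[G,A,B,a,D,E,F]
After op 4 (rotate(-1)): offset=5, physical=[A,B,a,D,E,F,G], logical=[F,G,A,B,a,D,E]
After op 5 (replace(3, 'm')): offset=5, physical=[A,m,a,D,E,F,G], logical=[F,G,A,m,a,D,E]
After op 6 (swap(3, 1)): offset=5, physical=[A,G,a,D,E,F,m], logical=[F,m,A,G,a,D,E]
After op 7 (replace(0, 'h')): offset=5, physical=[A,G,a,D,E,h,m], logical=[h,m,A,G,a,D,E]
After op 8 (swap(0, 6)): offset=5, physical=[A,G,a,D,h,E,m], logical=[E,m,A,G,a,D,h]
After op 9 (replace(1, 'i')): offset=5, physical=[A,G,a,D,h,E,i], logical=[E,i,A,G,a,D,h]
After op 10 (replace(0, 'g')): offset=5, physical=[A,G,a,D,h,g,i], logical=[g,i,A,G,a,D,h]
After op 11 (rotate(+2)): offset=0, physical=[A,G,a,D,h,g,i], logical=[A,G,a,D,h,g,i]

Answer: a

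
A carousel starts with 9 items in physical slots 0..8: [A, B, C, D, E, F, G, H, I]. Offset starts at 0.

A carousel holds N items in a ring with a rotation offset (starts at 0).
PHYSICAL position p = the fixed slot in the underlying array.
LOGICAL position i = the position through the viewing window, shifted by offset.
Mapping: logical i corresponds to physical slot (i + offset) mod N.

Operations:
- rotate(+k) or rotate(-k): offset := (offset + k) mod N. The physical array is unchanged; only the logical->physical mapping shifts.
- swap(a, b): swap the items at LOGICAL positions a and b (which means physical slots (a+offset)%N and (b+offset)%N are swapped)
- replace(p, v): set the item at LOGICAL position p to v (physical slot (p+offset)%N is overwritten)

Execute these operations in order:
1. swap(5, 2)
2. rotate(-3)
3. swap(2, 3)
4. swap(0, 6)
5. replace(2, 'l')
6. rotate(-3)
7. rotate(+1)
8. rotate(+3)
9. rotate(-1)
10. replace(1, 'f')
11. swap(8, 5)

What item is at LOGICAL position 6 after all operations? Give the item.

After op 1 (swap(5, 2)): offset=0, physical=[A,B,F,D,E,C,G,H,I], logical=[A,B,F,D,E,C,G,H,I]
After op 2 (rotate(-3)): offset=6, physical=[A,B,F,D,E,C,G,H,I], logical=[G,H,I,A,B,F,D,E,C]
After op 3 (swap(2, 3)): offset=6, physical=[I,B,F,D,E,C,G,H,A], logical=[G,H,A,I,B,F,D,E,C]
After op 4 (swap(0, 6)): offset=6, physical=[I,B,F,G,E,C,D,H,A], logical=[D,H,A,I,B,F,G,E,C]
After op 5 (replace(2, 'l')): offset=6, physical=[I,B,F,G,E,C,D,H,l], logical=[D,H,l,I,B,F,G,E,C]
After op 6 (rotate(-3)): offset=3, physical=[I,B,F,G,E,C,D,H,l], logical=[G,E,C,D,H,l,I,B,F]
After op 7 (rotate(+1)): offset=4, physical=[I,B,F,G,E,C,D,H,l], logical=[E,C,D,H,l,I,B,F,G]
After op 8 (rotate(+3)): offset=7, physical=[I,B,F,G,E,C,D,H,l], logical=[H,l,I,B,F,G,E,C,D]
After op 9 (rotate(-1)): offset=6, physical=[I,B,F,G,E,C,D,H,l], logical=[D,H,l,I,B,F,G,E,C]
After op 10 (replace(1, 'f')): offset=6, physical=[I,B,F,G,E,C,D,f,l], logical=[D,f,l,I,B,F,G,E,C]
After op 11 (swap(8, 5)): offset=6, physical=[I,B,C,G,E,F,D,f,l], logical=[D,f,l,I,B,C,G,E,F]

Answer: G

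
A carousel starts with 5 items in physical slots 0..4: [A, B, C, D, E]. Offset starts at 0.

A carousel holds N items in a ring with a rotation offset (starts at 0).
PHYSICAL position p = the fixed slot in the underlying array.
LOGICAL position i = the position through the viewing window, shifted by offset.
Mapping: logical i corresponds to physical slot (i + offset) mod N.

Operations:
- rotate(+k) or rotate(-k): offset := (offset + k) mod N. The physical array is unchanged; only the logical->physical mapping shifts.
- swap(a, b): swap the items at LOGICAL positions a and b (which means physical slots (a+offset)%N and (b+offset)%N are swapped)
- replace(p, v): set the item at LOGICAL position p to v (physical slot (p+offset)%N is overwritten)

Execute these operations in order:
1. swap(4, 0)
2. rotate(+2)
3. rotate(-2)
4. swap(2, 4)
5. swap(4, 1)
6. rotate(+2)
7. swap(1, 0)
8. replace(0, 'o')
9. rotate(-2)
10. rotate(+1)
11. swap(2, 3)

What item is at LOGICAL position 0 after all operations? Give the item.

After op 1 (swap(4, 0)): offset=0, physical=[E,B,C,D,A], logical=[E,B,C,D,A]
After op 2 (rotate(+2)): offset=2, physical=[E,B,C,D,A], logical=[C,D,A,E,B]
After op 3 (rotate(-2)): offset=0, physical=[E,B,C,D,A], logical=[E,B,C,D,A]
After op 4 (swap(2, 4)): offset=0, physical=[E,B,A,D,C], logical=[E,B,A,D,C]
After op 5 (swap(4, 1)): offset=0, physical=[E,C,A,D,B], logical=[E,C,A,D,B]
After op 6 (rotate(+2)): offset=2, physical=[E,C,A,D,B], logical=[A,D,B,E,C]
After op 7 (swap(1, 0)): offset=2, physical=[E,C,D,A,B], logical=[D,A,B,E,C]
After op 8 (replace(0, 'o')): offset=2, physical=[E,C,o,A,B], logical=[o,A,B,E,C]
After op 9 (rotate(-2)): offset=0, physical=[E,C,o,A,B], logical=[E,C,o,A,B]
After op 10 (rotate(+1)): offset=1, physical=[E,C,o,A,B], logical=[C,o,A,B,E]
After op 11 (swap(2, 3)): offset=1, physical=[E,C,o,B,A], logical=[C,o,B,A,E]

Answer: C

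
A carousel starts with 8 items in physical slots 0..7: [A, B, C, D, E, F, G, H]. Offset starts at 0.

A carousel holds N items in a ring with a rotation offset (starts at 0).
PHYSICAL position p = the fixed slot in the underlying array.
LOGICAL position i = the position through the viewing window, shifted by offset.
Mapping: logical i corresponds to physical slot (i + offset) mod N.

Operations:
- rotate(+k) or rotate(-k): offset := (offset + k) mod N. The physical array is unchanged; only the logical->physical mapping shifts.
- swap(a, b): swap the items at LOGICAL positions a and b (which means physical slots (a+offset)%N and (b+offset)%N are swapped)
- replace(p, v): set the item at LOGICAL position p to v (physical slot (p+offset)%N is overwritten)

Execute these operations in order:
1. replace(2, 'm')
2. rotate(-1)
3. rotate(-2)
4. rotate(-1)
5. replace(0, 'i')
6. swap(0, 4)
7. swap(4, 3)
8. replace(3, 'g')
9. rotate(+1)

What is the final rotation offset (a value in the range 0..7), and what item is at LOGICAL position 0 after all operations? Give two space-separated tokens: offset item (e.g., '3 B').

After op 1 (replace(2, 'm')): offset=0, physical=[A,B,m,D,E,F,G,H], logical=[A,B,m,D,E,F,G,H]
After op 2 (rotate(-1)): offset=7, physical=[A,B,m,D,E,F,G,H], logical=[H,A,B,m,D,E,F,G]
After op 3 (rotate(-2)): offset=5, physical=[A,B,m,D,E,F,G,H], logical=[F,G,H,A,B,m,D,E]
After op 4 (rotate(-1)): offset=4, physical=[A,B,m,D,E,F,G,H], logical=[E,F,G,H,A,B,m,D]
After op 5 (replace(0, 'i')): offset=4, physical=[A,B,m,D,i,F,G,H], logical=[i,F,G,H,A,B,m,D]
After op 6 (swap(0, 4)): offset=4, physical=[i,B,m,D,A,F,G,H], logical=[A,F,G,H,i,B,m,D]
After op 7 (swap(4, 3)): offset=4, physical=[H,B,m,D,A,F,G,i], logical=[A,F,G,i,H,B,m,D]
After op 8 (replace(3, 'g')): offset=4, physical=[H,B,m,D,A,F,G,g], logical=[A,F,G,g,H,B,m,D]
After op 9 (rotate(+1)): offset=5, physical=[H,B,m,D,A,F,G,g], logical=[F,G,g,H,B,m,D,A]

Answer: 5 F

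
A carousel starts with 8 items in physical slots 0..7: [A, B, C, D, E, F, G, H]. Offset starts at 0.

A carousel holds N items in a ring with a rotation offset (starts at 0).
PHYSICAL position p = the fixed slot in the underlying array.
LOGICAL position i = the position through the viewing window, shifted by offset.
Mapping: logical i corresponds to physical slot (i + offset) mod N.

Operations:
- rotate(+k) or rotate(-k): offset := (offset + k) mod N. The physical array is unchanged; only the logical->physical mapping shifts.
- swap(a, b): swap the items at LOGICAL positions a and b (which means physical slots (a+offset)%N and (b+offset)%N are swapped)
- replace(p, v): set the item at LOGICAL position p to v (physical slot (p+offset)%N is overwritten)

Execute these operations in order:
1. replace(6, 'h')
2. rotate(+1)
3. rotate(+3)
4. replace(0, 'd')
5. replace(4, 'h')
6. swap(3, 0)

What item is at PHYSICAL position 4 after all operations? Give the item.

Answer: H

Derivation:
After op 1 (replace(6, 'h')): offset=0, physical=[A,B,C,D,E,F,h,H], logical=[A,B,C,D,E,F,h,H]
After op 2 (rotate(+1)): offset=1, physical=[A,B,C,D,E,F,h,H], logical=[B,C,D,E,F,h,H,A]
After op 3 (rotate(+3)): offset=4, physical=[A,B,C,D,E,F,h,H], logical=[E,F,h,H,A,B,C,D]
After op 4 (replace(0, 'd')): offset=4, physical=[A,B,C,D,d,F,h,H], logical=[d,F,h,H,A,B,C,D]
After op 5 (replace(4, 'h')): offset=4, physical=[h,B,C,D,d,F,h,H], logical=[d,F,h,H,h,B,C,D]
After op 6 (swap(3, 0)): offset=4, physical=[h,B,C,D,H,F,h,d], logical=[H,F,h,d,h,B,C,D]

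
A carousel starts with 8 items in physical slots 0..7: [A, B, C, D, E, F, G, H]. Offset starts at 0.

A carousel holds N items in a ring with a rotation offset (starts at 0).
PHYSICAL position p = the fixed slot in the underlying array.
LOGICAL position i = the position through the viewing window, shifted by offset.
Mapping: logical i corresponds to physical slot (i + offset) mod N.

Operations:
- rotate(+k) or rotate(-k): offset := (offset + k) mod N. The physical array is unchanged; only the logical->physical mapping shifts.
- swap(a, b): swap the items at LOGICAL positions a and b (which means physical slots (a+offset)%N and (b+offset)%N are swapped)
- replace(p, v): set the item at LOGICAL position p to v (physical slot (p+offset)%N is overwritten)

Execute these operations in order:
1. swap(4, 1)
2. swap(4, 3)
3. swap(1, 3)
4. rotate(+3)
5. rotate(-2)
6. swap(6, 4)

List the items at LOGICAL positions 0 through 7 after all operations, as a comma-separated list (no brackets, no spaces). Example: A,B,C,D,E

After op 1 (swap(4, 1)): offset=0, physical=[A,E,C,D,B,F,G,H], logical=[A,E,C,D,B,F,G,H]
After op 2 (swap(4, 3)): offset=0, physical=[A,E,C,B,D,F,G,H], logical=[A,E,C,B,D,F,G,H]
After op 3 (swap(1, 3)): offset=0, physical=[A,B,C,E,D,F,G,H], logical=[A,B,C,E,D,F,G,H]
After op 4 (rotate(+3)): offset=3, physical=[A,B,C,E,D,F,G,H], logical=[E,D,F,G,H,A,B,C]
After op 5 (rotate(-2)): offset=1, physical=[A,B,C,E,D,F,G,H], logical=[B,C,E,D,F,G,H,A]
After op 6 (swap(6, 4)): offset=1, physical=[A,B,C,E,D,H,G,F], logical=[B,C,E,D,H,G,F,A]

Answer: B,C,E,D,H,G,F,A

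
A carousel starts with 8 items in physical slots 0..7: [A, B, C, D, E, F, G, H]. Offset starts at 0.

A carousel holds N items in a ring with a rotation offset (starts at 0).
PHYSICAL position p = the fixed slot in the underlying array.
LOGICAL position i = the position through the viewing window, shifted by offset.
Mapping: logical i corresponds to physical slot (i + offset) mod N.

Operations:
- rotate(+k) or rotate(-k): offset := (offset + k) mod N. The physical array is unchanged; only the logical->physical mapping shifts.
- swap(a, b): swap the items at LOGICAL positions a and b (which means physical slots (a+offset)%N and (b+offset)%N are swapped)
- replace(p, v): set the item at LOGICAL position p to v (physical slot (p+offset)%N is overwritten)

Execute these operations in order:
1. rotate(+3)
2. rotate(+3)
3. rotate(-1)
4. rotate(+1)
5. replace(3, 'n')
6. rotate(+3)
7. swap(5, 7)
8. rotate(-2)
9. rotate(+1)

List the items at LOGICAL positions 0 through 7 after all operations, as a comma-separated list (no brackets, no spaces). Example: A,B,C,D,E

After op 1 (rotate(+3)): offset=3, physical=[A,B,C,D,E,F,G,H], logical=[D,E,F,G,H,A,B,C]
After op 2 (rotate(+3)): offset=6, physical=[A,B,C,D,E,F,G,H], logical=[G,H,A,B,C,D,E,F]
After op 3 (rotate(-1)): offset=5, physical=[A,B,C,D,E,F,G,H], logical=[F,G,H,A,B,C,D,E]
After op 4 (rotate(+1)): offset=6, physical=[A,B,C,D,E,F,G,H], logical=[G,H,A,B,C,D,E,F]
After op 5 (replace(3, 'n')): offset=6, physical=[A,n,C,D,E,F,G,H], logical=[G,H,A,n,C,D,E,F]
After op 6 (rotate(+3)): offset=1, physical=[A,n,C,D,E,F,G,H], logical=[n,C,D,E,F,G,H,A]
After op 7 (swap(5, 7)): offset=1, physical=[G,n,C,D,E,F,A,H], logical=[n,C,D,E,F,A,H,G]
After op 8 (rotate(-2)): offset=7, physical=[G,n,C,D,E,F,A,H], logical=[H,G,n,C,D,E,F,A]
After op 9 (rotate(+1)): offset=0, physical=[G,n,C,D,E,F,A,H], logical=[G,n,C,D,E,F,A,H]

Answer: G,n,C,D,E,F,A,H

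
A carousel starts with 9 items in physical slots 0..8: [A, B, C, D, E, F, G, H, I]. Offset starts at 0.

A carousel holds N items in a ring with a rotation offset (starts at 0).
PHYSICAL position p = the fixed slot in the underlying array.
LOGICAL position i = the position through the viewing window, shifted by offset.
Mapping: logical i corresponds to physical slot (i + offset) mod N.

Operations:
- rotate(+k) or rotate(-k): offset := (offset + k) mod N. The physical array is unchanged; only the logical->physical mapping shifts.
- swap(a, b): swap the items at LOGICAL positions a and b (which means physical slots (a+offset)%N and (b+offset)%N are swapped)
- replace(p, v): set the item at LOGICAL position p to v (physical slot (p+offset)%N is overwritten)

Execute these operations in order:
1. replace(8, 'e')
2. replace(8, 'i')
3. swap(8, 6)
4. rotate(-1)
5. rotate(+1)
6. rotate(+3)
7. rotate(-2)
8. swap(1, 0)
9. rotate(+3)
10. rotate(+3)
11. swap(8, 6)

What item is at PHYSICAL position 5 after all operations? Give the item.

Answer: F

Derivation:
After op 1 (replace(8, 'e')): offset=0, physical=[A,B,C,D,E,F,G,H,e], logical=[A,B,C,D,E,F,G,H,e]
After op 2 (replace(8, 'i')): offset=0, physical=[A,B,C,D,E,F,G,H,i], logical=[A,B,C,D,E,F,G,H,i]
After op 3 (swap(8, 6)): offset=0, physical=[A,B,C,D,E,F,i,H,G], logical=[A,B,C,D,E,F,i,H,G]
After op 4 (rotate(-1)): offset=8, physical=[A,B,C,D,E,F,i,H,G], logical=[G,A,B,C,D,E,F,i,H]
After op 5 (rotate(+1)): offset=0, physical=[A,B,C,D,E,F,i,H,G], logical=[A,B,C,D,E,F,i,H,G]
After op 6 (rotate(+3)): offset=3, physical=[A,B,C,D,E,F,i,H,G], logical=[D,E,F,i,H,G,A,B,C]
After op 7 (rotate(-2)): offset=1, physical=[A,B,C,D,E,F,i,H,G], logical=[B,C,D,E,F,i,H,G,A]
After op 8 (swap(1, 0)): offset=1, physical=[A,C,B,D,E,F,i,H,G], logical=[C,B,D,E,F,i,H,G,A]
After op 9 (rotate(+3)): offset=4, physical=[A,C,B,D,E,F,i,H,G], logical=[E,F,i,H,G,A,C,B,D]
After op 10 (rotate(+3)): offset=7, physical=[A,C,B,D,E,F,i,H,G], logical=[H,G,A,C,B,D,E,F,i]
After op 11 (swap(8, 6)): offset=7, physical=[A,C,B,D,i,F,E,H,G], logical=[H,G,A,C,B,D,i,F,E]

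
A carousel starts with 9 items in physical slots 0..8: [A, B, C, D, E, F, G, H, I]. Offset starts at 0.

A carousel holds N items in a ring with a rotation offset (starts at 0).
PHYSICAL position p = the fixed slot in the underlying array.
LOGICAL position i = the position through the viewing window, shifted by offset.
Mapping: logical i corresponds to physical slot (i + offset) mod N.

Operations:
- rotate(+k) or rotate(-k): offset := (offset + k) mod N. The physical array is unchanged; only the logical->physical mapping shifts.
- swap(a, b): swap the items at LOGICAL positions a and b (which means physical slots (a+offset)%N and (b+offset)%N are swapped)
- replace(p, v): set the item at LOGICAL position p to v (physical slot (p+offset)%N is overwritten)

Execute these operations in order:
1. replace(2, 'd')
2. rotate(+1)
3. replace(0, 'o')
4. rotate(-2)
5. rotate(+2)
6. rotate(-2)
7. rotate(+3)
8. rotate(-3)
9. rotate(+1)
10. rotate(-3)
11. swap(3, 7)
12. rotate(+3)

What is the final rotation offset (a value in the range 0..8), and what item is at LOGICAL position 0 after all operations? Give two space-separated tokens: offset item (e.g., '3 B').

After op 1 (replace(2, 'd')): offset=0, physical=[A,B,d,D,E,F,G,H,I], logical=[A,B,d,D,E,F,G,H,I]
After op 2 (rotate(+1)): offset=1, physical=[A,B,d,D,E,F,G,H,I], logical=[B,d,D,E,F,G,H,I,A]
After op 3 (replace(0, 'o')): offset=1, physical=[A,o,d,D,E,F,G,H,I], logical=[o,d,D,E,F,G,H,I,A]
After op 4 (rotate(-2)): offset=8, physical=[A,o,d,D,E,F,G,H,I], logical=[I,A,o,d,D,E,F,G,H]
After op 5 (rotate(+2)): offset=1, physical=[A,o,d,D,E,F,G,H,I], logical=[o,d,D,E,F,G,H,I,A]
After op 6 (rotate(-2)): offset=8, physical=[A,o,d,D,E,F,G,H,I], logical=[I,A,o,d,D,E,F,G,H]
After op 7 (rotate(+3)): offset=2, physical=[A,o,d,D,E,F,G,H,I], logical=[d,D,E,F,G,H,I,A,o]
After op 8 (rotate(-3)): offset=8, physical=[A,o,d,D,E,F,G,H,I], logical=[I,A,o,d,D,E,F,G,H]
After op 9 (rotate(+1)): offset=0, physical=[A,o,d,D,E,F,G,H,I], logical=[A,o,d,D,E,F,G,H,I]
After op 10 (rotate(-3)): offset=6, physical=[A,o,d,D,E,F,G,H,I], logical=[G,H,I,A,o,d,D,E,F]
After op 11 (swap(3, 7)): offset=6, physical=[E,o,d,D,A,F,G,H,I], logical=[G,H,I,E,o,d,D,A,F]
After op 12 (rotate(+3)): offset=0, physical=[E,o,d,D,A,F,G,H,I], logical=[E,o,d,D,A,F,G,H,I]

Answer: 0 E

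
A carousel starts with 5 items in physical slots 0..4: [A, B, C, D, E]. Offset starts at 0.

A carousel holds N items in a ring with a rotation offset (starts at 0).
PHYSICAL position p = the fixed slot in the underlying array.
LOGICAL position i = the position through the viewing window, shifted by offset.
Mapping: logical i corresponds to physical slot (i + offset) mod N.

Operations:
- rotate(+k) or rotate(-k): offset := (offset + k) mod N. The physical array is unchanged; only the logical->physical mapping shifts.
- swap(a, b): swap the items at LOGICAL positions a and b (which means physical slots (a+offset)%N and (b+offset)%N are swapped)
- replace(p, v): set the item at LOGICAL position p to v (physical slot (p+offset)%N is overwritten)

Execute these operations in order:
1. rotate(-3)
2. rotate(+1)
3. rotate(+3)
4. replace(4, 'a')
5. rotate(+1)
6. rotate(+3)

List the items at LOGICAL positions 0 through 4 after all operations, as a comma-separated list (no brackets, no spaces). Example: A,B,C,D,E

Answer: a,B,C,D,E

Derivation:
After op 1 (rotate(-3)): offset=2, physical=[A,B,C,D,E], logical=[C,D,E,A,B]
After op 2 (rotate(+1)): offset=3, physical=[A,B,C,D,E], logical=[D,E,A,B,C]
After op 3 (rotate(+3)): offset=1, physical=[A,B,C,D,E], logical=[B,C,D,E,A]
After op 4 (replace(4, 'a')): offset=1, physical=[a,B,C,D,E], logical=[B,C,D,E,a]
After op 5 (rotate(+1)): offset=2, physical=[a,B,C,D,E], logical=[C,D,E,a,B]
After op 6 (rotate(+3)): offset=0, physical=[a,B,C,D,E], logical=[a,B,C,D,E]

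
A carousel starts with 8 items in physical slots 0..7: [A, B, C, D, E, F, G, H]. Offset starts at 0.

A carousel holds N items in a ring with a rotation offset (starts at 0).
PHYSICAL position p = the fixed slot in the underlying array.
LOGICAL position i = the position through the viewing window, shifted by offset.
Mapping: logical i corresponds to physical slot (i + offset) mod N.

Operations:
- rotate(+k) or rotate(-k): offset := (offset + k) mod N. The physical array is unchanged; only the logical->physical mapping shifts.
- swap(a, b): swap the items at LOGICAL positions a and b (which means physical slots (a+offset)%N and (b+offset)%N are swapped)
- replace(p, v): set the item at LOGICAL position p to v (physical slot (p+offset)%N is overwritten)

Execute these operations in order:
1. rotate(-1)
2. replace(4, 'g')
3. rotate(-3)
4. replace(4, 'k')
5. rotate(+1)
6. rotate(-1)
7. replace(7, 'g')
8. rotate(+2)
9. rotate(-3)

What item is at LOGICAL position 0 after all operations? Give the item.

After op 1 (rotate(-1)): offset=7, physical=[A,B,C,D,E,F,G,H], logical=[H,A,B,C,D,E,F,G]
After op 2 (replace(4, 'g')): offset=7, physical=[A,B,C,g,E,F,G,H], logical=[H,A,B,C,g,E,F,G]
After op 3 (rotate(-3)): offset=4, physical=[A,B,C,g,E,F,G,H], logical=[E,F,G,H,A,B,C,g]
After op 4 (replace(4, 'k')): offset=4, physical=[k,B,C,g,E,F,G,H], logical=[E,F,G,H,k,B,C,g]
After op 5 (rotate(+1)): offset=5, physical=[k,B,C,g,E,F,G,H], logical=[F,G,H,k,B,C,g,E]
After op 6 (rotate(-1)): offset=4, physical=[k,B,C,g,E,F,G,H], logical=[E,F,G,H,k,B,C,g]
After op 7 (replace(7, 'g')): offset=4, physical=[k,B,C,g,E,F,G,H], logical=[E,F,G,H,k,B,C,g]
After op 8 (rotate(+2)): offset=6, physical=[k,B,C,g,E,F,G,H], logical=[G,H,k,B,C,g,E,F]
After op 9 (rotate(-3)): offset=3, physical=[k,B,C,g,E,F,G,H], logical=[g,E,F,G,H,k,B,C]

Answer: g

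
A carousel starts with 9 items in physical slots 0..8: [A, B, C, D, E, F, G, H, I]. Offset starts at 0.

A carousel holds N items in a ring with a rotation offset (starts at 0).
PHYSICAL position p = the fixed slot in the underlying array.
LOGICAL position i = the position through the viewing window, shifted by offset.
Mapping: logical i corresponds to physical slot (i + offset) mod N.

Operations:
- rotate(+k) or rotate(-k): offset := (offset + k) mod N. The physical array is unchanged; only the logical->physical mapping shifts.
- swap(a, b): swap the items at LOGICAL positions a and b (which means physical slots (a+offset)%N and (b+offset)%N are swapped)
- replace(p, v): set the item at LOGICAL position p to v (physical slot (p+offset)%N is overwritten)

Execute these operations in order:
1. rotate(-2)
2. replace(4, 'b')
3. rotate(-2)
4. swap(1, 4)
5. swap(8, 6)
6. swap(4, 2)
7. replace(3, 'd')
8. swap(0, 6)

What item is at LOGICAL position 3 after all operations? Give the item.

After op 1 (rotate(-2)): offset=7, physical=[A,B,C,D,E,F,G,H,I], logical=[H,I,A,B,C,D,E,F,G]
After op 2 (replace(4, 'b')): offset=7, physical=[A,B,b,D,E,F,G,H,I], logical=[H,I,A,B,b,D,E,F,G]
After op 3 (rotate(-2)): offset=5, physical=[A,B,b,D,E,F,G,H,I], logical=[F,G,H,I,A,B,b,D,E]
After op 4 (swap(1, 4)): offset=5, physical=[G,B,b,D,E,F,A,H,I], logical=[F,A,H,I,G,B,b,D,E]
After op 5 (swap(8, 6)): offset=5, physical=[G,B,E,D,b,F,A,H,I], logical=[F,A,H,I,G,B,E,D,b]
After op 6 (swap(4, 2)): offset=5, physical=[H,B,E,D,b,F,A,G,I], logical=[F,A,G,I,H,B,E,D,b]
After op 7 (replace(3, 'd')): offset=5, physical=[H,B,E,D,b,F,A,G,d], logical=[F,A,G,d,H,B,E,D,b]
After op 8 (swap(0, 6)): offset=5, physical=[H,B,F,D,b,E,A,G,d], logical=[E,A,G,d,H,B,F,D,b]

Answer: d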